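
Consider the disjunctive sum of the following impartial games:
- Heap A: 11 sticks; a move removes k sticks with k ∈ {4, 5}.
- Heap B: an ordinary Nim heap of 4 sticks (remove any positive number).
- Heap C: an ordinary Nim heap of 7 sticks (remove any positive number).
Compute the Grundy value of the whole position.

3

Grundy values for heap A (subtraction set {4, 5}):
g(0) = mex{} = 0
g(1) = mex{} = 0
g(2) = mex{} = 0
g(3) = mex{} = 0
g(4) = mex{0} = 1
g(5) = mex{0} = 1
g(6) = mex{0} = 1
g(7) = mex{0} = 1
g(8) = mex{0,1} = 2
g(9) = mex{1} = 0
g(10) = mex{1} = 0
g(11) = mex{1} = 0
So g(11) = 0.
Heap B is a plain Nim heap of size 4, so its Grundy value is 4.
Heap C is a plain Nim heap of size 7, so its Grundy value is 7.
The value of a disjunctive sum is the nim-sum of the parts.
Combined value = 0 XOR 4 XOR 7 = 3.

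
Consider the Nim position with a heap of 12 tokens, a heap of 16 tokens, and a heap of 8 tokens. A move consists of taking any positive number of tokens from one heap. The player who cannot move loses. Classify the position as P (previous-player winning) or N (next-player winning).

N-position

Compute the nim-sum pairwise:
12 ⊕ 16 = 28
28 ⊕ 8 = 20
The nim-sum is 20 ≠ 0, so this is an N-position: the player to move can win.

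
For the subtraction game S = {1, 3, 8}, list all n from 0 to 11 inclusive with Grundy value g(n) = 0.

0, 2, 4, 6, 11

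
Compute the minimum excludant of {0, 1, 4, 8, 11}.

2

The values 0, 1 are all present; 2 is the first non-negative integer missing from the set.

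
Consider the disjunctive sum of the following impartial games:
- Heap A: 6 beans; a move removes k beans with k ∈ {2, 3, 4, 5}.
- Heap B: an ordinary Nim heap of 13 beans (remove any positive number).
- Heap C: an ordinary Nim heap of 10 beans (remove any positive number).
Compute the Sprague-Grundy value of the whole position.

Grundy values for heap A (subtraction set {2, 3, 4, 5}):
k:     0  1  2  3  4  5  6
g(k):  0  0  1  1  2  2  3
So g(6) = 3.
Heap B is a plain Nim heap of size 13, so its Grundy value is 13.
Heap C is a plain Nim heap of size 10, so its Grundy value is 10.
The value of a disjunctive sum is the nim-sum of the parts.
Combined value = 3 XOR 13 XOR 10 = 4.

4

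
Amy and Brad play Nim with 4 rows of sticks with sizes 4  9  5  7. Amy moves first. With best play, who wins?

Amy wins

Nim-sum: 4 XOR 9 XOR 5 XOR 7 = 15.
The nim-sum is 15 ≠ 0, so this is an N-position: the player to move can win; Amy has a winning move.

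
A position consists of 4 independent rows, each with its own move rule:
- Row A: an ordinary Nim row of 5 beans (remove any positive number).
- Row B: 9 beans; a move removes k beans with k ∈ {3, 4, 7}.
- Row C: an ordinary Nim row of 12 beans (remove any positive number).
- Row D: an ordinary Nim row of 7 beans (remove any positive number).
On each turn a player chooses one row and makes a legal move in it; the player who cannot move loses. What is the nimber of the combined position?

13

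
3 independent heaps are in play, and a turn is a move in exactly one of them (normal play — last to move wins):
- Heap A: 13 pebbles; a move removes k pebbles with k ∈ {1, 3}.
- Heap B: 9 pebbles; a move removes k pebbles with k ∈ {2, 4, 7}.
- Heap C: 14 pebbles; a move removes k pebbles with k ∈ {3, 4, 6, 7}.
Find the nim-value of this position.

0

For heap A, compute g(0), g(1), … with moves {1, 3}:
g(0) = mex{} = 0
g(1) = mex{0} = 1
g(2) = mex{1} = 0
g(3) = mex{0} = 1
g(4) = mex{1} = 0
g(5) = mex{0} = 1
g(6) = mex{1} = 0
g(7) = mex{0} = 1
g(8) = mex{1} = 0
g(9) = mex{0} = 1
g(10) = mex{1} = 0
g(11) = mex{0} = 1
g(12) = mex{1} = 0
g(13) = mex{0} = 1
So g(13) = 1.
Grundy values for heap B (subtraction set {2, 4, 7}):
k:     0  1  2  3  4  5  6  7  8  9
g(k):  0  0  1  1  2  2  0  3  1  0
So g(9) = 0.
Grundy values for heap C (subtraction set {3, 4, 6, 7}):
k:     0  1  2  3  4  5  6  7  8  9 10 11 12 13 14
g(k):  0  0  0  1  1  1  2  2  2  3  0  0  0  1  1
So g(14) = 1.
The value of a disjunctive sum is the nim-sum of the parts.
Combined value = 1 ⊕ 0 ⊕ 1 = 0.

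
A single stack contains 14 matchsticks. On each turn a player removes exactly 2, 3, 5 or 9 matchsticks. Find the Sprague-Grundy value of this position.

0

Grundy values for subtraction set {2, 3, 5, 9}:
g(0) = mex{} = 0
g(1) = mex{} = 0
g(2) = mex{0} = 1
g(3) = mex{0} = 1
g(4) = mex{0,1} = 2
g(5) = mex{0,1} = 2
g(6) = mex{0,1,2} = 3
g(7) = mex{1,2} = 0
g(8) = mex{1,2,3} = 0
g(9) = mex{0,2,3} = 1
g(10) = mex{0,2} = 1
g(11) = mex{0,1,3} = 2
g(12) = mex{0,1} = 2
g(13) = mex{0,1,2} = 3
g(14) = mex{1,2} = 0
So g(14) = 0.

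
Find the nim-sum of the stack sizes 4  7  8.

11

Nim-sum: 4 ⊕ 7 ⊕ 8 = 11.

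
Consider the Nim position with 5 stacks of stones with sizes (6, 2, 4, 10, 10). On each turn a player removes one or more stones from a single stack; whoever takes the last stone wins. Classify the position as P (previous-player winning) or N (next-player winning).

P-position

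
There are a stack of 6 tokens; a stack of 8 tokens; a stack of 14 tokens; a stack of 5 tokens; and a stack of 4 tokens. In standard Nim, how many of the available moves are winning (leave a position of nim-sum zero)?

In binary:
  0110  (6)
  1000  (8)
  1110  (14)
  0101  (5)
  0100  (4)
  ----
  0001  (1)
The overall nim-sum is X = 1. A stack of size p has a winning move iff p XOR X < p (reduce it to p XOR X).
  6: 6 XOR 1 = 7 ≥ 6 — no move.
  8: 8 XOR 1 = 9 ≥ 8 — no move.
  14: 14 XOR 1 = 15 ≥ 14 — no move.
  5: 5 XOR 1 = 4 < 5 — winning move (to 4).
  4: 4 XOR 1 = 5 ≥ 4 — no move.
That gives 1 winning move.

1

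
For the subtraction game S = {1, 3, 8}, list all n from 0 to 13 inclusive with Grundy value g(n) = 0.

Grundy values for subtraction set {1, 3, 8}:
g(0) = mex{} = 0
g(1) = mex{0} = 1
g(2) = mex{1} = 0
g(3) = mex{0} = 1
g(4) = mex{1} = 0
g(5) = mex{0} = 1
g(6) = mex{1} = 0
g(7) = mex{0} = 1
g(8) = mex{0,1} = 2
g(9) = mex{0,1,2} = 3
g(10) = mex{0,1,3} = 2
g(11) = mex{1,2} = 0
g(12) = mex{0,3} = 1
g(13) = mex{1,2} = 0
The P-positions (g = 0) in 0..13 are 0, 2, 4, 6, 11, 13.

0, 2, 4, 6, 11, 13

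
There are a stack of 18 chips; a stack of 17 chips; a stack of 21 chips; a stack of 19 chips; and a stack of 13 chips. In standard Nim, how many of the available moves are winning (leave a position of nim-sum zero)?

Bitwise XOR of the heap sizes:
  10010  (18)
  10001  (17)
  10101  (21)
  10011  (19)
  01101  (13)
  -----
  01000  (8)
The overall nim-sum is X = 8. A stack of size p has a winning move iff p XOR X < p (reduce it to p XOR X).
  18: 18 XOR 8 = 26 ≥ 18 — no move.
  17: 17 XOR 8 = 25 ≥ 17 — no move.
  21: 21 XOR 8 = 29 ≥ 21 — no move.
  19: 19 XOR 8 = 27 ≥ 19 — no move.
  13: 13 XOR 8 = 5 < 13 — winning move (to 5).
That gives 1 winning move.

1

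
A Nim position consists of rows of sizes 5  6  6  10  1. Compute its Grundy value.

Nim-sum: 5 ⊕ 6 ⊕ 6 ⊕ 10 ⊕ 1 = 14.

14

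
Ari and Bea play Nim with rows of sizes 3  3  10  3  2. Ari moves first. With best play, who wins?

Nim-sum: 3 ^ 3 ^ 10 ^ 3 ^ 2 = 11.
The nim-sum is 11 ≠ 0, so this is an N-position: the player to move can win; Ari has a winning move.

Ari wins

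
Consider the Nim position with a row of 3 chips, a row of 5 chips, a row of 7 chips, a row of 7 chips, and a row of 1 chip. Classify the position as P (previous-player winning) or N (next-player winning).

N-position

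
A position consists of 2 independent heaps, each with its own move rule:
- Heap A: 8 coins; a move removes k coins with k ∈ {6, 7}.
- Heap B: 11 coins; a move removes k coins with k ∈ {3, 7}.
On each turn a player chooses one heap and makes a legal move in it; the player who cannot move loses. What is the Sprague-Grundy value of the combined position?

Grundy values for heap A (subtraction set {6, 7}):
k:     0  1  2  3  4  5  6  7  8
g(k):  0  0  0  0  0  0  1  1  1
So g(8) = 1.
Grundy values for heap B (subtraction set {3, 7}):
g(0) = mex{} = 0
g(1) = mex{} = 0
g(2) = mex{} = 0
g(3) = mex{0} = 1
g(4) = mex{0} = 1
g(5) = mex{0} = 1
g(6) = mex{1} = 0
g(7) = mex{0,1} = 2
g(8) = mex{0,1} = 2
g(9) = mex{0} = 1
g(10) = mex{1,2} = 0
g(11) = mex{1,2} = 0
So g(11) = 0.
By the Sprague-Grundy theorem, the Grundy value of a sum of independent games is the XOR of the component values.
Combined value = 1 ⊕ 0 = 1.

1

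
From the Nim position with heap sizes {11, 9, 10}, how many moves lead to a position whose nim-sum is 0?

3

Compute the nim-sum pairwise:
11 ⊕ 9 = 2
2 ⊕ 10 = 8
The overall nim-sum is X = 8. A heap of size p has a winning move iff p XOR X < p (reduce it to p XOR X).
  11: 11 XOR 8 = 3 < 11 — winning move (to 3).
  9: 9 XOR 8 = 1 < 9 — winning move (to 1).
  10: 10 XOR 8 = 2 < 10 — winning move (to 2).
That gives 3 winning moves.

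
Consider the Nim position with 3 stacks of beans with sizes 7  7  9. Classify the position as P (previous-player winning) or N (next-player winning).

N-position

Compute the nim-sum pairwise:
7 XOR 7 = 0
0 XOR 9 = 9
The nim-sum is 9 ≠ 0, so this is an N-position: the player to move can win.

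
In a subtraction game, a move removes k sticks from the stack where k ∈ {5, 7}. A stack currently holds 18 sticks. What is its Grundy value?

Compute g(0), g(1), … for moves {5, 7}:
k:     0  1  2  3  4  5  6  7  8  9 10 11 12 13 14 15 16 17 18
g(k):  0  0  0  0  0  1  1  1  1  1  2  2  0  0  0  0  0  1  1
So g(18) = 1.

1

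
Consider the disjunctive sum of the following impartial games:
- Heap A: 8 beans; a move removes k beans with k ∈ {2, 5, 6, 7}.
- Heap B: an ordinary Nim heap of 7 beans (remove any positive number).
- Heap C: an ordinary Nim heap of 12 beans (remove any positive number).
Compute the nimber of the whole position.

9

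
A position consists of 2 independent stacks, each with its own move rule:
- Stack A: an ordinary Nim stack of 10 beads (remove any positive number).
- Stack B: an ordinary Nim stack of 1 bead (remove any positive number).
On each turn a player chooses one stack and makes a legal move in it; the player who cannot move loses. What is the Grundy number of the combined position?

Stack A is a plain Nim stack of size 10, so its Grundy value is 10.
Stack B is a plain Nim stack of size 1, so its Grundy value is 1.
The value of a disjunctive sum is the nim-sum of the parts.
Combined value = 10 ⊕ 1 = 11.

11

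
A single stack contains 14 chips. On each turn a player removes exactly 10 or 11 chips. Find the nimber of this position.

Build the Grundy sequence with g(k) = mex{g(k−s) : s ∈ {10, 11}, s ≤ k}:
g(0) = mex{} = 0
g(1) = mex{} = 0
g(2) = mex{} = 0
g(3) = mex{} = 0
g(4) = mex{} = 0
g(5) = mex{} = 0
g(6) = mex{} = 0
g(7) = mex{} = 0
g(8) = mex{} = 0
g(9) = mex{} = 0
g(10) = mex{0} = 1
g(11) = mex{0} = 1
g(12) = mex{0} = 1
g(13) = mex{0} = 1
g(14) = mex{0} = 1
So g(14) = 1.

1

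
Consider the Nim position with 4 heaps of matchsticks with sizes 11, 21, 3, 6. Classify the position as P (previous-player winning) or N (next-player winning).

Compute the nim-sum pairwise:
11 ⊕ 21 = 30
30 ⊕ 3 = 29
29 ⊕ 6 = 27
The nim-sum is 27 ≠ 0, so this is an N-position: the player to move can win.

N-position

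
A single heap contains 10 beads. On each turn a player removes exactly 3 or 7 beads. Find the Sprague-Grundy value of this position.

Compute g(0), g(1), … for moves {3, 7}:
g(0) = mex{} = 0
g(1) = mex{} = 0
g(2) = mex{} = 0
g(3) = mex{0} = 1
g(4) = mex{0} = 1
g(5) = mex{0} = 1
g(6) = mex{1} = 0
g(7) = mex{0,1} = 2
g(8) = mex{0,1} = 2
g(9) = mex{0} = 1
g(10) = mex{1,2} = 0
So g(10) = 0.

0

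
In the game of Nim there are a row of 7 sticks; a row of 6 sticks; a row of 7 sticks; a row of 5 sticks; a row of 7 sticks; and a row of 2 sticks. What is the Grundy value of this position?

In binary:
  111  (7)
  110  (6)
  111  (7)
  101  (5)
  111  (7)
  010  (2)
  ---
  110  (6)

6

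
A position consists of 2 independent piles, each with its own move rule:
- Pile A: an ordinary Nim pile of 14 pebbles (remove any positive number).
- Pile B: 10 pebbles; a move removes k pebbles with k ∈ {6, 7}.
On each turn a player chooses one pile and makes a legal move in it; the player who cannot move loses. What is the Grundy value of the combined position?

15

Pile A is a plain Nim pile of size 14, so its Grundy value is 14.
Build the Grundy sequence for pile B with g(k) = mex{g(k−s) : s ∈ {6, 7}, s ≤ k}:
g(0) = mex{} = 0
g(1) = mex{} = 0
g(2) = mex{} = 0
g(3) = mex{} = 0
g(4) = mex{} = 0
g(5) = mex{} = 0
g(6) = mex{0} = 1
g(7) = mex{0} = 1
g(8) = mex{0} = 1
g(9) = mex{0} = 1
g(10) = mex{0} = 1
So g(10) = 1.
By the Sprague-Grundy theorem, the Grundy value of a sum of independent games is the XOR of the component values.
Combined value = 14 ⊕ 1 = 15.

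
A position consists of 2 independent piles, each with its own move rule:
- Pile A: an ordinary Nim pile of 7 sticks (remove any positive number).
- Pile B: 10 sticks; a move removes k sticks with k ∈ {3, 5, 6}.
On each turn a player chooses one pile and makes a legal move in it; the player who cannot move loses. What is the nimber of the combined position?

Pile A is a plain Nim pile of size 7, so its Grundy value is 7.
Grundy values for pile B (subtraction set {3, 5, 6}):
k:     0  1  2  3  4  5  6  7  8  9 10
g(k):  0  0  0  1  1  1  2  2  2  0  0
So g(10) = 0.
By the Sprague-Grundy theorem, the Grundy value of a sum of independent games is the XOR of the component values.
Combined value = 7 ⊕ 0 = 7.

7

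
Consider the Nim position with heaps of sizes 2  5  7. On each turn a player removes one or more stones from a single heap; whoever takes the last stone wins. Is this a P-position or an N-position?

P-position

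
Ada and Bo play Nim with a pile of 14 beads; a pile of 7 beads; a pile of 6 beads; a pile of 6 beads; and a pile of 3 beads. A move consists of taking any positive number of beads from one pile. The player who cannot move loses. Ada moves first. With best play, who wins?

Ada wins

Nim-sum: 14 ^ 7 ^ 6 ^ 6 ^ 3 = 10.
The nim-sum is 10 ≠ 0, so this is an N-position: the player to move can win; Ada has a winning move.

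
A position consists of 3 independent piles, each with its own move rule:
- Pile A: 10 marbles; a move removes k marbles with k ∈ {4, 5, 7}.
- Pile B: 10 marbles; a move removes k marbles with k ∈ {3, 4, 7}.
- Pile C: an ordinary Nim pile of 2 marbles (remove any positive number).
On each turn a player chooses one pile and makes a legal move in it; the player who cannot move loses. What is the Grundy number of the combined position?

Grundy values for pile A (subtraction set {4, 5, 7}):
g(0) = mex{} = 0
g(1) = mex{} = 0
g(2) = mex{} = 0
g(3) = mex{} = 0
g(4) = mex{0} = 1
g(5) = mex{0} = 1
g(6) = mex{0} = 1
g(7) = mex{0} = 1
g(8) = mex{0,1} = 2
g(9) = mex{0,1} = 2
g(10) = mex{0,1} = 2
So g(10) = 2.
For pile B, compute g(0), g(1), … with moves {3, 4, 7}:
g(0) = mex{} = 0
g(1) = mex{} = 0
g(2) = mex{} = 0
g(3) = mex{0} = 1
g(4) = mex{0} = 1
g(5) = mex{0} = 1
g(6) = mex{0,1} = 2
g(7) = mex{0,1} = 2
g(8) = mex{0,1} = 2
g(9) = mex{0,1,2} = 3
g(10) = mex{1,2} = 0
So g(10) = 0.
Pile C is a plain Nim pile of size 2, so its Grundy value is 2.
The value of a disjunctive sum is the nim-sum of the parts.
Combined value = 2 XOR 0 XOR 2 = 0.

0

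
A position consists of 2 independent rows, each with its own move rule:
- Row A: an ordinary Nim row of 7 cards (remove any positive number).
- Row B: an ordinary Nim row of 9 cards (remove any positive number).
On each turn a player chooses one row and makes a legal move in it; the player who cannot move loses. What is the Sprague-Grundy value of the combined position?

14

Row A is a plain Nim row of size 7, so its Grundy value is 7.
Row B is a plain Nim row of size 9, so its Grundy value is 9.
By the Sprague-Grundy theorem, the Grundy value of a sum of independent games is the XOR of the component values.
Combined value = 7 ⊕ 9 = 14.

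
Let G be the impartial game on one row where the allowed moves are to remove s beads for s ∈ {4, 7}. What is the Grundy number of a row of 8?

2

Compute g(0), g(1), … for moves {4, 7}:
g(0) = mex{} = 0
g(1) = mex{} = 0
g(2) = mex{} = 0
g(3) = mex{} = 0
g(4) = mex{0} = 1
g(5) = mex{0} = 1
g(6) = mex{0} = 1
g(7) = mex{0} = 1
g(8) = mex{0,1} = 2
So g(8) = 2.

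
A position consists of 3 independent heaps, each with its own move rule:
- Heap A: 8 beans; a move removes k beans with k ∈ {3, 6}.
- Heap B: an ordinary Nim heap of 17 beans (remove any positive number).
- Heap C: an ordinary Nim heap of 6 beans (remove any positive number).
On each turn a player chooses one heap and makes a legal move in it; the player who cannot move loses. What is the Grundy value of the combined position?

For heap A, compute g(0), g(1), … with moves {3, 6}:
g(0) = mex{} = 0
g(1) = mex{} = 0
g(2) = mex{} = 0
g(3) = mex{0} = 1
g(4) = mex{0} = 1
g(5) = mex{0} = 1
g(6) = mex{0,1} = 2
g(7) = mex{0,1} = 2
g(8) = mex{0,1} = 2
So g(8) = 2.
Heap B is a plain Nim heap of size 17, so its Grundy value is 17.
Heap C is a plain Nim heap of size 6, so its Grundy value is 6.
The value of a disjunctive sum is the nim-sum of the parts.
Combined value = 2 XOR 17 XOR 6 = 21.

21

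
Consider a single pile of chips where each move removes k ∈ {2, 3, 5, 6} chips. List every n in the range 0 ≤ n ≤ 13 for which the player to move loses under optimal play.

0, 1, 8, 9

Build the Grundy sequence with g(k) = mex{g(k−s) : s ∈ {2, 3, 5, 6}, s ≤ k}:
g(0) = mex{} = 0
g(1) = mex{} = 0
g(2) = mex{0} = 1
g(3) = mex{0} = 1
g(4) = mex{0,1} = 2
g(5) = mex{0,1} = 2
g(6) = mex{0,1,2} = 3
g(7) = mex{0,1,2} = 3
g(8) = mex{1,2,3} = 0
g(9) = mex{1,2,3} = 0
g(10) = mex{0,2,3} = 1
g(11) = mex{0,2,3} = 1
g(12) = mex{0,1,3} = 2
g(13) = mex{0,1,3} = 2
The P-positions (g = 0) in 0..13 are 0, 1, 8, 9.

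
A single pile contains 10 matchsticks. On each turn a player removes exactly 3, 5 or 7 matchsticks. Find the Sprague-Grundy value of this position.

Build the Grundy sequence with g(k) = mex{g(k−s) : s ∈ {3, 5, 7}, s ≤ k}:
k:     0  1  2  3  4  5  6  7  8  9 10
g(k):  0  0  0  1  1  1  2  2  2  3  0
So g(10) = 0.

0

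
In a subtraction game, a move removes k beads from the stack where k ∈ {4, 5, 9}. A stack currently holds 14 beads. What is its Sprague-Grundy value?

Grundy values for subtraction set {4, 5, 9}:
k:     0  1  2  3  4  5  6  7  8  9 10 11 12 13 14
g(k):  0  0  0  0  1  1  1  1  2  2  2  2  3  0  0
So g(14) = 0.

0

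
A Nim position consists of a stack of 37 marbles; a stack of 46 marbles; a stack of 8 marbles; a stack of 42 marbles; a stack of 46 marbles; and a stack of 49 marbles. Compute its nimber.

54

In binary:
  100101  (37)
  101110  (46)
  001000  (8)
  101010  (42)
  101110  (46)
  110001  (49)
  ------
  110110  (54)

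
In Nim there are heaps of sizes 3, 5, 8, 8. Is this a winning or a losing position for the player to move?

Winning position

Nim-sum: 3 ⊕ 5 ⊕ 8 ⊕ 8 = 6.
The nim-sum is 6 ≠ 0, so this is an N-position: the player to move can win.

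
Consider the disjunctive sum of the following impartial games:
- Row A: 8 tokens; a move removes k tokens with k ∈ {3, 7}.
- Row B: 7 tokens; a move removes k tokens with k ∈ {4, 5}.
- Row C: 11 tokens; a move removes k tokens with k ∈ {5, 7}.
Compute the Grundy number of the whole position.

Build the Grundy sequence for row A with g(k) = mex{g(k−s) : s ∈ {3, 7}, s ≤ k}:
k:     0  1  2  3  4  5  6  7  8
g(k):  0  0  0  1  1  1  0  2  2
So g(8) = 2.
Build the Grundy sequence for row B with g(k) = mex{g(k−s) : s ∈ {4, 5}, s ≤ k}:
k:     0  1  2  3  4  5  6  7
g(k):  0  0  0  0  1  1  1  1
So g(7) = 1.
For row C, compute g(0), g(1), … with moves {5, 7}:
g(0) = mex{} = 0
g(1) = mex{} = 0
g(2) = mex{} = 0
g(3) = mex{} = 0
g(4) = mex{} = 0
g(5) = mex{0} = 1
g(6) = mex{0} = 1
g(7) = mex{0} = 1
g(8) = mex{0} = 1
g(9) = mex{0} = 1
g(10) = mex{0,1} = 2
g(11) = mex{0,1} = 2
So g(11) = 2.
By the Sprague-Grundy theorem, the Grundy value of a sum of independent games is the XOR of the component values.
Combined value = 2 ⊕ 1 ⊕ 2 = 1.

1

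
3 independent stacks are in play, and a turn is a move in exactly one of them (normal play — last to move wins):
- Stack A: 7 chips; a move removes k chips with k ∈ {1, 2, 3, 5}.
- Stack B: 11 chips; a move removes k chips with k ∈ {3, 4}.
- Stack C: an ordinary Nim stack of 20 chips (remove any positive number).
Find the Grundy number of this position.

Grundy values for stack A (subtraction set {1, 2, 3, 5}):
k:     0  1  2  3  4  5  6  7
g(k):  0  1  2  3  0  1  2  3
So g(7) = 3.
Grundy values for stack B (subtraction set {3, 4}):
k:     0  1  2  3  4  5  6  7  8  9 10 11
g(k):  0  0  0  1  1  1  2  0  0  0  1  1
So g(11) = 1.
Stack C is a plain Nim stack of size 20, so its Grundy value is 20.
The value of a disjunctive sum is the nim-sum of the parts.
Combined value = 3 ⊕ 1 ⊕ 20 = 22.

22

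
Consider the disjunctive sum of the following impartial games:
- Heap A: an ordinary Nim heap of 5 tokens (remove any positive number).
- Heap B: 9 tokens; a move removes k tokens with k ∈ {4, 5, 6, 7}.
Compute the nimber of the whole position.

7

Heap A is a plain Nim heap of size 5, so its Grundy value is 5.
Grundy values for heap B (subtraction set {4, 5, 6, 7}):
g(0) = mex{} = 0
g(1) = mex{} = 0
g(2) = mex{} = 0
g(3) = mex{} = 0
g(4) = mex{0} = 1
g(5) = mex{0} = 1
g(6) = mex{0} = 1
g(7) = mex{0} = 1
g(8) = mex{0,1} = 2
g(9) = mex{0,1} = 2
So g(9) = 2.
The value of a disjunctive sum is the nim-sum of the parts.
Combined value = 5 ⊕ 2 = 7.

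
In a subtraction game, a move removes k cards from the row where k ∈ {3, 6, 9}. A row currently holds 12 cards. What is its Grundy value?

Build the Grundy sequence with g(k) = mex{g(k−s) : s ∈ {3, 6, 9}, s ≤ k}:
g(0) = mex{} = 0
g(1) = mex{} = 0
g(2) = mex{} = 0
g(3) = mex{0} = 1
g(4) = mex{0} = 1
g(5) = mex{0} = 1
g(6) = mex{0,1} = 2
g(7) = mex{0,1} = 2
g(8) = mex{0,1} = 2
g(9) = mex{0,1,2} = 3
g(10) = mex{0,1,2} = 3
g(11) = mex{0,1,2} = 3
g(12) = mex{1,2,3} = 0
So g(12) = 0.

0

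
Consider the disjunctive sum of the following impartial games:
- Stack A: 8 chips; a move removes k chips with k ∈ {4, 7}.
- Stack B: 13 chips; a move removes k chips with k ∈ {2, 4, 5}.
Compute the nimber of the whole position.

For stack A, compute g(0), g(1), … with moves {4, 7}:
k:     0  1  2  3  4  5  6  7  8
g(k):  0  0  0  0  1  1  1  1  2
So g(8) = 2.
For stack B, compute g(0), g(1), … with moves {2, 4, 5}:
g(0) = mex{} = 0
g(1) = mex{} = 0
g(2) = mex{0} = 1
g(3) = mex{0} = 1
g(4) = mex{0,1} = 2
g(5) = mex{0,1} = 2
g(6) = mex{0,1,2} = 3
g(7) = mex{1,2} = 0
g(8) = mex{1,2,3} = 0
g(9) = mex{0,2} = 1
g(10) = mex{0,2,3} = 1
g(11) = mex{0,1,3} = 2
g(12) = mex{0,1} = 2
g(13) = mex{0,1,2} = 3
So g(13) = 3.
The value of a disjunctive sum is the nim-sum of the parts.
Combined value = 2 XOR 3 = 1.

1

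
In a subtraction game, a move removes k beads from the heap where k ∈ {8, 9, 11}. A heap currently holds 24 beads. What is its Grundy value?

Build the Grundy sequence with g(k) = mex{g(k−s) : s ∈ {8, 9, 11}, s ≤ k}:
k:     0  1  2  3  4  5  6  7  8  9 10 11 12 13 14 15 16 17 18 19 20 21 22 23 24
g(k):  0  0  0  0  0  0  0  0  1  1  1  1  1  1  1  1  2  2  2  0  0  0  0  0  0
So g(24) = 0.

0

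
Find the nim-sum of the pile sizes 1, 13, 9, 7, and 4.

Nim-sum: 1 XOR 13 XOR 9 XOR 7 XOR 4 = 6.

6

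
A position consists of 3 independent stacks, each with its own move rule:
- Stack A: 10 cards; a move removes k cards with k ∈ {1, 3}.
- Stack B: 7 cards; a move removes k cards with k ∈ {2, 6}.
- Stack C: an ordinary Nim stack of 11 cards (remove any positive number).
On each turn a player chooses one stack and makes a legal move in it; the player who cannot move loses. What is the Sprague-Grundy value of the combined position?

10

Build the Grundy sequence for stack A with g(k) = mex{g(k−s) : s ∈ {1, 3}, s ≤ k}:
k:     0  1  2  3  4  5  6  7  8  9 10
g(k):  0  1  0  1  0  1  0  1  0  1  0
So g(10) = 0.
For stack B, compute g(0), g(1), … with moves {2, 6}:
g(0) = mex{} = 0
g(1) = mex{} = 0
g(2) = mex{0} = 1
g(3) = mex{0} = 1
g(4) = mex{1} = 0
g(5) = mex{1} = 0
g(6) = mex{0} = 1
g(7) = mex{0} = 1
So g(7) = 1.
Stack C is a plain Nim stack of size 11, so its Grundy value is 11.
By the Sprague-Grundy theorem, the Grundy value of a sum of independent games is the XOR of the component values.
Combined value = 0 ⊕ 1 ⊕ 11 = 10.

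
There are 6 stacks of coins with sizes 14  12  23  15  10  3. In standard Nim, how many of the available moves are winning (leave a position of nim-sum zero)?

Compute the nim-sum pairwise:
14 XOR 12 = 2
2 XOR 23 = 21
21 XOR 15 = 26
26 XOR 10 = 16
16 XOR 3 = 19
The overall nim-sum is X = 19. A stack of size p has a winning move iff p XOR X < p (reduce it to p XOR X).
  14: 14 XOR 19 = 29 ≥ 14 — no move.
  12: 12 XOR 19 = 31 ≥ 12 — no move.
  23: 23 XOR 19 = 4 < 23 — winning move (to 4).
  15: 15 XOR 19 = 28 ≥ 15 — no move.
  10: 10 XOR 19 = 25 ≥ 10 — no move.
  3: 3 XOR 19 = 16 ≥ 3 — no move.
That gives 1 winning move.

1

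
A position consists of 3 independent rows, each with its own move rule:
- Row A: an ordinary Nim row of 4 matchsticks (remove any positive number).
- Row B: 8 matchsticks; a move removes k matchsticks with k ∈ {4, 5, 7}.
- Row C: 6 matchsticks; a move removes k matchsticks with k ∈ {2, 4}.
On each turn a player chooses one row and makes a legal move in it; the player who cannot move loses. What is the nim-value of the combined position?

6

Row A is a plain Nim row of size 4, so its Grundy value is 4.
For row B, compute g(0), g(1), … with moves {4, 5, 7}:
g(0) = mex{} = 0
g(1) = mex{} = 0
g(2) = mex{} = 0
g(3) = mex{} = 0
g(4) = mex{0} = 1
g(5) = mex{0} = 1
g(6) = mex{0} = 1
g(7) = mex{0} = 1
g(8) = mex{0,1} = 2
So g(8) = 2.
For row C, compute g(0), g(1), … with moves {2, 4}:
k:     0  1  2  3  4  5  6
g(k):  0  0  1  1  2  2  0
So g(6) = 0.
By the Sprague-Grundy theorem, the Grundy value of a sum of independent games is the XOR of the component values.
Combined value = 4 XOR 2 XOR 0 = 6.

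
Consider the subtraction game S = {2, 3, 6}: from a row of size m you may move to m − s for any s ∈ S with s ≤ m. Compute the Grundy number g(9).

0

Build the Grundy sequence with g(k) = mex{g(k−s) : s ∈ {2, 3, 6}, s ≤ k}:
g(0) = mex{} = 0
g(1) = mex{} = 0
g(2) = mex{0} = 1
g(3) = mex{0} = 1
g(4) = mex{0,1} = 2
g(5) = mex{1} = 0
g(6) = mex{0,1,2} = 3
g(7) = mex{0,2} = 1
g(8) = mex{0,1,3} = 2
g(9) = mex{1,3} = 0
So g(9) = 0.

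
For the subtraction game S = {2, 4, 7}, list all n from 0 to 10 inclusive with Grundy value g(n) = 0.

0, 1, 6, 9

Build the Grundy sequence with g(k) = mex{g(k−s) : s ∈ {2, 4, 7}, s ≤ k}:
k:     0  1  2  3  4  5  6  7  8  9 10
g(k):  0  0  1  1  2  2  0  3  1  0  2
The P-positions (g = 0) in 0..10 are 0, 1, 6, 9.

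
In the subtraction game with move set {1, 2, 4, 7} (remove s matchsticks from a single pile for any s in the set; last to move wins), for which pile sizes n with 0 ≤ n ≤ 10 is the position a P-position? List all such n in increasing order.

0, 3, 6, 9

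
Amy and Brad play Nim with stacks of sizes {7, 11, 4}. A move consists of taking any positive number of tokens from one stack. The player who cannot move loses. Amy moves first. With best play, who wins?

Amy wins

Compute the nim-sum pairwise:
7 ⊕ 11 = 12
12 ⊕ 4 = 8
The nim-sum is 8 ≠ 0, so this is an N-position: the player to move can win; Amy has a winning move.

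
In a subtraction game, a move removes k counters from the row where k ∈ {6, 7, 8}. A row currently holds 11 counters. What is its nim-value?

Compute g(0), g(1), … for moves {6, 7, 8}:
g(0) = mex{} = 0
g(1) = mex{} = 0
g(2) = mex{} = 0
g(3) = mex{} = 0
g(4) = mex{} = 0
g(5) = mex{} = 0
g(6) = mex{0} = 1
g(7) = mex{0} = 1
g(8) = mex{0} = 1
g(9) = mex{0} = 1
g(10) = mex{0} = 1
g(11) = mex{0} = 1
So g(11) = 1.

1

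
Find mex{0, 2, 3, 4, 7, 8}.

0 is in the set but 1 is not, so the mex is 1.

1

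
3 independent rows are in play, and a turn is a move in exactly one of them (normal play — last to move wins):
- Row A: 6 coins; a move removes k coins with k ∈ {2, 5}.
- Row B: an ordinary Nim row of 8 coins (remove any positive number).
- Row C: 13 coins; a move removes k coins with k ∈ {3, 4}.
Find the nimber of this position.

11

Build the Grundy sequence for row A with g(k) = mex{g(k−s) : s ∈ {2, 5}, s ≤ k}:
g(0) = mex{} = 0
g(1) = mex{} = 0
g(2) = mex{0} = 1
g(3) = mex{0} = 1
g(4) = mex{1} = 0
g(5) = mex{0,1} = 2
g(6) = mex{0} = 1
So g(6) = 1.
Row B is a plain Nim row of size 8, so its Grundy value is 8.
Grundy values for row C (subtraction set {3, 4}):
k:     0  1  2  3  4  5  6  7  8  9 10 11 12 13
g(k):  0  0  0  1  1  1  2  0  0  0  1  1  1  2
So g(13) = 2.
The value of a disjunctive sum is the nim-sum of the parts.
Combined value = 1 XOR 8 XOR 2 = 11.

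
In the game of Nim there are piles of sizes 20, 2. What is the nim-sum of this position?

22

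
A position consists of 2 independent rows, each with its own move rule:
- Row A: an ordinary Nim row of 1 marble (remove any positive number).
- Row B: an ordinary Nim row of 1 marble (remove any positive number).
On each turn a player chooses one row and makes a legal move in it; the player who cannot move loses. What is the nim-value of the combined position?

0

Row A is a plain Nim row of size 1, so its Grundy value is 1.
Row B is a plain Nim row of size 1, so its Grundy value is 1.
The value of a disjunctive sum is the nim-sum of the parts.
Combined value = 1 XOR 1 = 0.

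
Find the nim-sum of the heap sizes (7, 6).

1

Compute the nim-sum pairwise:
7 ⊕ 6 = 1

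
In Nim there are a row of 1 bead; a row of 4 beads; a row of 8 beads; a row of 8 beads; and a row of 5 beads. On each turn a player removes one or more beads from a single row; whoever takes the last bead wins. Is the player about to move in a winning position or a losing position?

Losing position

Write each in binary and XOR column by column:
  0001  (1)
  0100  (4)
  1000  (8)
  1000  (8)
  0101  (5)
  ----
  0000  (0)
The nim-sum is 0, so this is a P-position: the player to move is in a losing position under optimal play.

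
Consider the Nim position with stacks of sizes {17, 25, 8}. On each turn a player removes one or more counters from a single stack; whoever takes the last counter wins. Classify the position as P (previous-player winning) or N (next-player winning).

P-position

Compute the nim-sum pairwise:
17 ^ 25 = 8
8 ^ 8 = 0
The nim-sum is 0, so this is a P-position: the player to move is in a losing position under optimal play.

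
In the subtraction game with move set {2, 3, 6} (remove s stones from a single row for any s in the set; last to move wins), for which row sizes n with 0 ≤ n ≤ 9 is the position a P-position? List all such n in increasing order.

0, 1, 5, 9

Build the Grundy sequence with g(k) = mex{g(k−s) : s ∈ {2, 3, 6}, s ≤ k}:
k:     0  1  2  3  4  5  6  7  8  9
g(k):  0  0  1  1  2  0  3  1  2  0
The P-positions (g = 0) in 0..9 are 0, 1, 5, 9.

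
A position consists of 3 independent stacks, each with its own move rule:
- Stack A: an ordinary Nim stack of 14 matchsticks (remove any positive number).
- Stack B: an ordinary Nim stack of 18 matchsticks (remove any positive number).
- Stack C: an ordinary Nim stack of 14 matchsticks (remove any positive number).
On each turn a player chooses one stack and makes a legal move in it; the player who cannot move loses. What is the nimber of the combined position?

Stack A is a plain Nim stack of size 14, so its Grundy value is 14.
Stack B is a plain Nim stack of size 18, so its Grundy value is 18.
Stack C is a plain Nim stack of size 14, so its Grundy value is 14.
The value of a disjunctive sum is the nim-sum of the parts.
Combined value = 14 ⊕ 18 ⊕ 14 = 18.

18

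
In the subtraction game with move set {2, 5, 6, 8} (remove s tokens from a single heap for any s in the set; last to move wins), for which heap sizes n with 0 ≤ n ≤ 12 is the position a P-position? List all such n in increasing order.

0, 1, 4, 11

Grundy values for subtraction set {2, 5, 6, 8}:
k:     0  1  2  3  4  5  6  7  8  9 10 11 12
g(k):  0  0  1  1  0  2  1  3  2  2  3  0  2
The P-positions (g = 0) in 0..12 are 0, 1, 4, 11.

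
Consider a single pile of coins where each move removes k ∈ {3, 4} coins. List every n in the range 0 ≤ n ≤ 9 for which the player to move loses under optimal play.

0, 1, 2, 7, 8, 9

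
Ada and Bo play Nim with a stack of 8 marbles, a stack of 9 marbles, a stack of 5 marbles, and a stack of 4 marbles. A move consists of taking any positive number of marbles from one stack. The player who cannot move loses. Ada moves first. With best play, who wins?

In binary:
  1000  (8)
  1001  (9)
  0101  (5)
  0100  (4)
  ----
  0000  (0)
The nim-sum is 0, so this is a P-position: the player to move is in a losing position under optimal play; Ada is about to move from it and so loses — Bo wins.

Bo wins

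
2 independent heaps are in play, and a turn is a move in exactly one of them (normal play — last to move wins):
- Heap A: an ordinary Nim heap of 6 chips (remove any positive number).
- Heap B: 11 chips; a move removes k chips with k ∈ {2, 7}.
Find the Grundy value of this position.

7

Heap A is a plain Nim heap of size 6, so its Grundy value is 6.
For heap B, compute g(0), g(1), … with moves {2, 7}:
k:     0  1  2  3  4  5  6  7  8  9 10 11
g(k):  0  0  1  1  0  0  1  1  2  0  0  1
So g(11) = 1.
The value of a disjunctive sum is the nim-sum of the parts.
Combined value = 6 ⊕ 1 = 7.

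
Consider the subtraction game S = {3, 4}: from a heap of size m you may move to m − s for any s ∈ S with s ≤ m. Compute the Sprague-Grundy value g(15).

0

Compute g(0), g(1), … for moves {3, 4}:
k:     0  1  2  3  4  5  6  7  8  9 10 11 12 13 14 15
g(k):  0  0  0  1  1  1  2  0  0  0  1  1  1  2  0  0
So g(15) = 0.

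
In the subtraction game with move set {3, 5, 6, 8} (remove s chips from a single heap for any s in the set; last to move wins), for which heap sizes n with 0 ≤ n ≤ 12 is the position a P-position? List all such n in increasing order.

0, 1, 2, 11, 12

Grundy values for subtraction set {3, 5, 6, 8}:
g(0) = mex{} = 0
g(1) = mex{} = 0
g(2) = mex{} = 0
g(3) = mex{0} = 1
g(4) = mex{0} = 1
g(5) = mex{0} = 1
g(6) = mex{0,1} = 2
g(7) = mex{0,1} = 2
g(8) = mex{0,1} = 2
g(9) = mex{0,1,2} = 3
g(10) = mex{0,1,2} = 3
g(11) = mex{1,2} = 0
g(12) = mex{1,2,3} = 0
The P-positions (g = 0) in 0..12 are 0, 1, 2, 11, 12.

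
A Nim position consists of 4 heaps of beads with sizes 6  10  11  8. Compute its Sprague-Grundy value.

15

Compute the nim-sum pairwise:
6 ^ 10 = 12
12 ^ 11 = 7
7 ^ 8 = 15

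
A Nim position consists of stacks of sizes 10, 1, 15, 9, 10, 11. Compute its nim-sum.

12

Compute the nim-sum pairwise:
10 XOR 1 = 11
11 XOR 15 = 4
4 XOR 9 = 13
13 XOR 10 = 7
7 XOR 11 = 12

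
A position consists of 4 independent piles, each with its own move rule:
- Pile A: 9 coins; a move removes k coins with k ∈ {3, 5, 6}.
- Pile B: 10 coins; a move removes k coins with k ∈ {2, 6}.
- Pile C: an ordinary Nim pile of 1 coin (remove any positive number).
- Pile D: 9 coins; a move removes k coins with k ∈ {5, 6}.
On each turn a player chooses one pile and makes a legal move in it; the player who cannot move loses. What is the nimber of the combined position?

Grundy values for pile A (subtraction set {3, 5, 6}):
g(0) = mex{} = 0
g(1) = mex{} = 0
g(2) = mex{} = 0
g(3) = mex{0} = 1
g(4) = mex{0} = 1
g(5) = mex{0} = 1
g(6) = mex{0,1} = 2
g(7) = mex{0,1} = 2
g(8) = mex{0,1} = 2
g(9) = mex{1,2} = 0
So g(9) = 0.
For pile B, compute g(0), g(1), … with moves {2, 6}:
k:     0  1  2  3  4  5  6  7  8  9 10
g(k):  0  0  1  1  0  0  1  1  0  0  1
So g(10) = 1.
Pile C is a plain Nim pile of size 1, so its Grundy value is 1.
Build the Grundy sequence for pile D with g(k) = mex{g(k−s) : s ∈ {5, 6}, s ≤ k}:
k:     0  1  2  3  4  5  6  7  8  9
g(k):  0  0  0  0  0  1  1  1  1  1
So g(9) = 1.
By the Sprague-Grundy theorem, the Grundy value of a sum of independent games is the XOR of the component values.
Combined value = 0 XOR 1 XOR 1 XOR 1 = 1.

1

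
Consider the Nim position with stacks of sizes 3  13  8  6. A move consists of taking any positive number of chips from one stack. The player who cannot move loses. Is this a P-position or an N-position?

Compute the nim-sum pairwise:
3 XOR 13 = 14
14 XOR 8 = 6
6 XOR 6 = 0
The nim-sum is 0, so this is a P-position: the player to move is in a losing position under optimal play.

P-position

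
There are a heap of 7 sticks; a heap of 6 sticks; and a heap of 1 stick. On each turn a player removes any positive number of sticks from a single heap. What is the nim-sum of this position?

0

Nim-sum: 7 XOR 6 XOR 1 = 0.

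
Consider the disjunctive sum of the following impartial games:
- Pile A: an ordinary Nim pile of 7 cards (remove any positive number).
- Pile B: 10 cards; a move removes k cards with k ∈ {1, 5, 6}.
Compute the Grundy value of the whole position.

5

Pile A is a plain Nim pile of size 7, so its Grundy value is 7.
Build the Grundy sequence for pile B with g(k) = mex{g(k−s) : s ∈ {1, 5, 6}, s ≤ k}:
k:     0  1  2  3  4  5  6  7  8  9 10
g(k):  0  1  0  1  0  1  2  3  2  3  2
So g(10) = 2.
By the Sprague-Grundy theorem, the Grundy value of a sum of independent games is the XOR of the component values.
Combined value = 7 ⊕ 2 = 5.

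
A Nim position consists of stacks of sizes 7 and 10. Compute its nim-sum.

13

Write each in binary and XOR column by column:
  0111  (7)
  1010  (10)
  ----
  1101  (13)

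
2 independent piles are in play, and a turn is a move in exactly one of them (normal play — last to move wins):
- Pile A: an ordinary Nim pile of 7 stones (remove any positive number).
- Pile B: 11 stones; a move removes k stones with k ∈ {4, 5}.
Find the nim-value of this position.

7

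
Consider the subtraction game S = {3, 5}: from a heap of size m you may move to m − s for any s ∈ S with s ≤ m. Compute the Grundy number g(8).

0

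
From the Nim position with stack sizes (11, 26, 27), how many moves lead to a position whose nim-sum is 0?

3

Compute the nim-sum pairwise:
11 XOR 26 = 17
17 XOR 27 = 10
The overall nim-sum is X = 10. A stack of size p has a winning move iff p XOR X < p (reduce it to p XOR X).
  11: 11 XOR 10 = 1 < 11 — winning move (to 1).
  26: 26 XOR 10 = 16 < 26 — winning move (to 16).
  27: 27 XOR 10 = 17 < 27 — winning move (to 17).
That gives 3 winning moves.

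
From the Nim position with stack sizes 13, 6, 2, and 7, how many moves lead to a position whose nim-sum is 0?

Compute the nim-sum pairwise:
13 XOR 6 = 11
11 XOR 2 = 9
9 XOR 7 = 14
The overall nim-sum is X = 14. A stack of size p has a winning move iff p XOR X < p (reduce it to p XOR X).
  13: 13 XOR 14 = 3 < 13 — winning move (to 3).
  6: 6 XOR 14 = 8 ≥ 6 — no move.
  2: 2 XOR 14 = 12 ≥ 2 — no move.
  7: 7 XOR 14 = 9 ≥ 7 — no move.
That gives 1 winning move.

1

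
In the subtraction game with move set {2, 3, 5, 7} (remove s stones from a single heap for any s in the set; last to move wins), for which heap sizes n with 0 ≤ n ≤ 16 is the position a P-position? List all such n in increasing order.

0, 1, 9, 10

Build the Grundy sequence with g(k) = mex{g(k−s) : s ∈ {2, 3, 5, 7}, s ≤ k}:
k:     0  1  2  3  4  5  6  7  8  9 10 11 12 13 14 15 16
g(k):  0  0  1  1  2  2  3  3  4  0  0  1  1  2  2  3  3
The P-positions (g = 0) in 0..16 are 0, 1, 9, 10.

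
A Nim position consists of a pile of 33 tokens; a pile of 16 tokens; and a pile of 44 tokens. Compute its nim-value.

29

Nim-sum: 33 ⊕ 16 ⊕ 44 = 29.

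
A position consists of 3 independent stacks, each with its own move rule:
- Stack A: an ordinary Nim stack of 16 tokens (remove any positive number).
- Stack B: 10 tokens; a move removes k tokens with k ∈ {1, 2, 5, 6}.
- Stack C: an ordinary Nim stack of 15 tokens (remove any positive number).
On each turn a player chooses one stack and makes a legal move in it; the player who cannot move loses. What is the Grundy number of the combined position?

Stack A is a plain Nim stack of size 16, so its Grundy value is 16.
For stack B, compute g(0), g(1), … with moves {1, 2, 5, 6}:
k:     0  1  2  3  4  5  6  7  8  9 10
g(k):  0  1  2  0  1  2  3  0  1  2  0
So g(10) = 0.
Stack C is a plain Nim stack of size 15, so its Grundy value is 15.
The value of a disjunctive sum is the nim-sum of the parts.
Combined value = 16 XOR 0 XOR 15 = 31.

31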